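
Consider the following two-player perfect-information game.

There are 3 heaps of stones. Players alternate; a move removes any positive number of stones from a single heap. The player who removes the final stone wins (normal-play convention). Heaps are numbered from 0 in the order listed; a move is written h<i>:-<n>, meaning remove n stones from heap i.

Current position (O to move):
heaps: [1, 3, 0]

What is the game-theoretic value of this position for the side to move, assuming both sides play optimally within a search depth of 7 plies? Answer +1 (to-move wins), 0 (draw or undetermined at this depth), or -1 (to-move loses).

[(1,3,0)] O move#1: h0:-1:-1/(0,3,0), h1:-1:-1/(1,2,0), h1:-2:+1/(1,1,0)*, h1:-3:-1/(1,0,0)
[(1,1,0)] X move#2: h0:-1:-1/(0,1,0)*, h1:-1:-1/(1,0,0)
[(0,1,0)] O move#3: h1:-1:+1/(0,0,0)*
[(0,0,0)] end (terminal -1, X#4); searched (1,3,0) to 7

value((1,3,0), O) = +1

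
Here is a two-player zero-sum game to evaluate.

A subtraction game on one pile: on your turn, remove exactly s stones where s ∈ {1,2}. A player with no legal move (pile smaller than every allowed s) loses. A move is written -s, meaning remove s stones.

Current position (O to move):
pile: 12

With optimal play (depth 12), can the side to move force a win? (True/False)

O winning at [12]: False

ply 1, O at 12 | -1=-1→11*; -2=-1→10
ply 2, X at 11 | -1=-1→10; -2=+1→9*
ply 3, O at 9 | -1=-1→8*; -2=-1→7
ply 4, X at 8 | -1=-1→7; -2=+1→6*
ply 5, O at 6 | -1=-1→5*; -2=-1→4
ply 6, X at 5 | -1=-1→4; -2=+1→3*
ply 7, O at 3 | -1=-1→2*; -2=-1→1
ply 8, X at 2 | -1=-1→1; -2=+1→0*
ply 9: 0 is terminal -1 (O); from 12 depth 12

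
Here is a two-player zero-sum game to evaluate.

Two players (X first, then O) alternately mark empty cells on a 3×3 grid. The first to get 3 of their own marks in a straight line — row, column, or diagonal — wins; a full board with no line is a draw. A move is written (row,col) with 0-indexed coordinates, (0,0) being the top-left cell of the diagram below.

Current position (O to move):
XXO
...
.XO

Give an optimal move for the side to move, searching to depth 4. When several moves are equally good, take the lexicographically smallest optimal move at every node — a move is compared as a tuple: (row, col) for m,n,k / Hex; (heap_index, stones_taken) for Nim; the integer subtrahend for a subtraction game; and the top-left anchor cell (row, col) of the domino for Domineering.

O's best at [XXO/.../.XO]: (1,1)

p1 O@[XXO/.../.XO]: (1,0)[XXO/O../.XO]-1 (1,1)[XXO/.O./.XO]+1* (1,2)[XXO/..O/.XO]+1 (2,0)[XXO/.../OXO]-1
p2 X@[XXO/.O./.XO]: (1,0)[XXO/XO./.XO]-1* (1,2)[XXO/.OX/.XO]-1 (2,0)[XXO/.O./XXO]-1
p3 O@[XXO/XO./.XO]: (1,2)[XXO/XOO/.XO]+1* (2,0)[XXO/XO./OXO]+1
p4 X@[XXO/XOO/.XO] terminal -1; root [XXO/.../.XO] d4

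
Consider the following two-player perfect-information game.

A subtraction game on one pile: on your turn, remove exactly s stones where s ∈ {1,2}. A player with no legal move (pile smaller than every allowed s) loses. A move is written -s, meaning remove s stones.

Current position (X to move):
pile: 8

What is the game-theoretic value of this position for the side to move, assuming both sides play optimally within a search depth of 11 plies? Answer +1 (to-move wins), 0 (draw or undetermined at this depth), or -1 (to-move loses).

[8] X move#1: -1:-1/7, -2:+1/6*
[6] O move#2: -1:-1/5*, -2:-1/4
[5] X move#3: -1:-1/4, -2:+1/3*
[3] O move#4: -1:-1/2*, -2:-1/1
[2] X move#5: -1:-1/1, -2:+1/0*
[0] end (terminal -1, O#6); searched 8 to 11

value(8, X) = +1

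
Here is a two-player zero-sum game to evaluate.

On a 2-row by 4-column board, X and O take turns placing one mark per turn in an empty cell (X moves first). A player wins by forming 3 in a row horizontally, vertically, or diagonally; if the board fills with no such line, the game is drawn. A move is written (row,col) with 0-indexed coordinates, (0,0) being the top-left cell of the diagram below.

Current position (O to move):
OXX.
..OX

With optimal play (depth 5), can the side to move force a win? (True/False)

O winning at [OXX./..OX]: False

[OXX./..OX] O move#1: (0,3):+0/OXXO/..OX*, (1,0):-1/OXX./O.OX, (1,1):-1/OXX./.OOX
[OXXO/..OX] X move#2: (1,0):+0/OXXO/X.OX*, (1,1):+0/OXXO/.XOX
[OXXO/X.OX] O move#3: (1,1):+0/OXXO/XOOX*
[OXXO/XOOX] end (terminal +0, X#4); searched OXX./..OX to 5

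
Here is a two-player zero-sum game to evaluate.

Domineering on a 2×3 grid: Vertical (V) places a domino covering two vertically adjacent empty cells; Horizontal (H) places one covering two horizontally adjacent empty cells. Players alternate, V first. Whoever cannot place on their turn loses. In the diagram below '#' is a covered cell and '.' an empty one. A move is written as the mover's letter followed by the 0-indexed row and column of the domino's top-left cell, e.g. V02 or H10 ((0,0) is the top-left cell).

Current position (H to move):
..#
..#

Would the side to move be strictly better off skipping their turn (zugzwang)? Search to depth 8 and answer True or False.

zugzwang(..#/..#, H) = False

ply 1, H at ..#/..# | H00=+1→###/..#*; H10=+1→..#/###
ply 2: ###/..# is terminal -1 (V); from ..#/..# depth 8
if H skipped the turn, V would face:
~ ply 1, V at ..#/..# | V00=+1→#.#/#.#*; V01=+1→.##/.##
~ ply 2: #.#/#.# is terminal -1 (H); from ..#/..# depth 8
compare (H): move=+1 vs pass=-1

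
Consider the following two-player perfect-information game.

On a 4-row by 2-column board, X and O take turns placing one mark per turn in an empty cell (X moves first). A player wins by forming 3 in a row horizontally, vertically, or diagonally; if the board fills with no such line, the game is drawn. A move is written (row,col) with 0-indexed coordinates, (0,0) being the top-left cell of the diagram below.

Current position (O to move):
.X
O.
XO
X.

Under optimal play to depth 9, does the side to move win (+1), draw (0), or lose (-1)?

value(.X/O./XO/X., O) = 0

ply 1, O at .X/O./XO/X. | (0,0)=+0→OX/O./XO/X.*; (1,1)=+0→.X/OO/XO/X.; (3,1)=+0→.X/O./XO/XO
ply 2, X at OX/O./XO/X. | (1,1)=+0→OX/OX/XO/X.*; (3,1)=+0→OX/O./XO/XX
ply 3, O at OX/OX/XO/X. | (3,1)=+0→OX/OX/XO/XO*
ply 4: OX/OX/XO/XO is terminal +0 (X); from .X/O./XO/X. depth 9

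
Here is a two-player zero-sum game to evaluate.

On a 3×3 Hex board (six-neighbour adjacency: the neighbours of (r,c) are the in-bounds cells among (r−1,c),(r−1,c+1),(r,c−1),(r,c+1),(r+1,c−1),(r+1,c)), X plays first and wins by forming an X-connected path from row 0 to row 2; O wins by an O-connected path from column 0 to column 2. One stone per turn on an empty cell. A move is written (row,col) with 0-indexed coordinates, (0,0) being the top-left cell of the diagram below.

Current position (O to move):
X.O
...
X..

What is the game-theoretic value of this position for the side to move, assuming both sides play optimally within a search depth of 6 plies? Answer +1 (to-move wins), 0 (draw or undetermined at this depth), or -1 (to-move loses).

value(X.O/.../X.., O) = +1

[X.O/.../X..] O move#1: (0,1):-1/XOO/.../X.., (1,0):+1/X.O/O../X..*, (1,1):-1/X.O/.O./X.., (1,2):-1/X.O/..O/X.., (2,1):-1/X.O/.../XO., (2,2):-1/X.O/.../X.O
[X.O/O../X..] X move#2: (0,1):-1/XXO/O../X..*, (1,1):-1/X.O/OX./X.., (1,2):-1/X.O/O.X/X.., (2,1):-1/X.O/O../XX., (2,2):-1/X.O/O../X.X
[XXO/O../X..] O move#3: (1,1):+1/XXO/OO./X..*, (1,2):-1/XXO/O.O/X.., (2,1):-1/XXO/O../XO., (2,2):-1/XXO/O../X.O
[XXO/OO./X..] end (terminal -1, X#4); searched X.O/.../X.. to 6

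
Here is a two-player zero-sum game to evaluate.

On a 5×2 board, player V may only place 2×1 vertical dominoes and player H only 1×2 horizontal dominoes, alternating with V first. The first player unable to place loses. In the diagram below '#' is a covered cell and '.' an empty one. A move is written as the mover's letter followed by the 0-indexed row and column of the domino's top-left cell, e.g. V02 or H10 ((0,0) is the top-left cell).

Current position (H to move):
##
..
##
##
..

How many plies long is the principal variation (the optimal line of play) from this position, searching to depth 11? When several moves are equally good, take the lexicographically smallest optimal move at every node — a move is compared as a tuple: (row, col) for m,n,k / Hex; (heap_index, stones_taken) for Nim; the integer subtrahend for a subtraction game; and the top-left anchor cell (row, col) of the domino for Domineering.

[##/../##/##/..] H move#1: H10:+1/##/##/##/##/..*, H40:+1/##/../##/##/##
[##/##/##/##/..] end (terminal -1, V#2); searched ##/../##/##/.. to 11

PV length from [##/../##/##/..]: 1 ply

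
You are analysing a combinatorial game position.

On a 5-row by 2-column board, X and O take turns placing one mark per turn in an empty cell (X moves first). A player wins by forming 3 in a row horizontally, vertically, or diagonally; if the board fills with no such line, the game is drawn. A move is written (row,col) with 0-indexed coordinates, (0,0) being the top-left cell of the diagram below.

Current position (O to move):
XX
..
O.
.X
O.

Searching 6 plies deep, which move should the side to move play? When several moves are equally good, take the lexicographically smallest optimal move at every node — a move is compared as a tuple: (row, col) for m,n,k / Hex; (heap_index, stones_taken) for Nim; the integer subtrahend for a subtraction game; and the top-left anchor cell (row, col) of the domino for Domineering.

ply 1, O at XX/../O./.X/O. | (1,0)=+0→XX/O./O./.X/O.; (1,1)=+0→XX/.O/O./.X/O.; (2,1)=+0→XX/../OO/.X/O.; (3,0)=+1→XX/../O./OX/O.*; (4,1)=+0→XX/../O./.X/OO
ply 2: XX/../O./OX/O. is terminal -1 (X); from XX/../O./.X/O. depth 6

O's best at [XX/../O./.X/O.]: (3,0)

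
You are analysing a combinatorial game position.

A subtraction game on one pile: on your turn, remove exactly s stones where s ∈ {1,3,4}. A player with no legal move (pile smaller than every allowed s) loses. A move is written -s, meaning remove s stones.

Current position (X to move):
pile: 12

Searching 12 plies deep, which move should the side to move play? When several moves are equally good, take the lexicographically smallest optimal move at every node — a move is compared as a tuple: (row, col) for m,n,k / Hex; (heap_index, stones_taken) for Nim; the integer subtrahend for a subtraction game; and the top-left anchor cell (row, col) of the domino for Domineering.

X's best at [12]: -3

[12] X move#1: -1:-1/11, -3:+1/9*, -4:-1/8
[9] O move#2: -1:-1/8*, -3:-1/6, -4:-1/5
[8] X move#3: -1:+1/7*, -3:-1/5, -4:-1/4
[7] O move#4: -1:-1/6*, -3:-1/4, -4:-1/3
[6] X move#5: -1:-1/5, -3:-1/3, -4:+1/2*
[2] O move#6: -1:-1/1*
[1] X move#7: -1:+1/0*
[0] end (terminal -1, O#8); searched 12 to 12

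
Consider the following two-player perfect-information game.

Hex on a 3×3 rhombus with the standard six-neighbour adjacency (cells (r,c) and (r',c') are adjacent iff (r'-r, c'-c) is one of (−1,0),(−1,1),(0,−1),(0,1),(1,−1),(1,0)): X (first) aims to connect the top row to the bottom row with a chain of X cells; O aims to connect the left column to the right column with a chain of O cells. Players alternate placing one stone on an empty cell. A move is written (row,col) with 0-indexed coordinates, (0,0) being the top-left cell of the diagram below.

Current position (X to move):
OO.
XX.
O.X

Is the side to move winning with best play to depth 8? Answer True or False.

p1 X@[OO./XX./O.X]: (0,2)[OOX/XX./O.X]+1* (1,2)[OO./XXX/O.X]-1 (2,1)[OO./XX./OXX]-1
p2 O@[OOX/XX./O.X]: (1,2)[OOX/XXO/O.X]-1* (2,1)[OOX/XX./OOX]-1
p3 X@[OOX/XXO/O.X]: (2,1)[OOX/XXO/OXX]+1*
p4 O@[OOX/XXO/OXX] terminal -1; root [OO./XX./O.X] d8

X winning at [OO./XX./O.X]: True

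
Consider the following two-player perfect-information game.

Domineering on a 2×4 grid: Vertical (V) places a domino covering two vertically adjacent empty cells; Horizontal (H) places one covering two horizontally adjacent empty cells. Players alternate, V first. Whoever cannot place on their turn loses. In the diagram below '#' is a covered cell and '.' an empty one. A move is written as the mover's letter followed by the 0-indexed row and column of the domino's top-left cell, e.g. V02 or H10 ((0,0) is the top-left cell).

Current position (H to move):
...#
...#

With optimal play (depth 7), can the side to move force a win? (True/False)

H winning at [...#/...#]: True

p1 H@[...#/...#]: H00[##.#/...#]+1* H01[.###/...#]+1 H10[...#/##.#]+1 H11[...#/.###]+1
p2 V@[##.#/...#]: V02[####/..##]-1*
p3 H@[####/..##]: H10[####/####]+1*
p4 V@[####/####] terminal -1; root [...#/...#] d7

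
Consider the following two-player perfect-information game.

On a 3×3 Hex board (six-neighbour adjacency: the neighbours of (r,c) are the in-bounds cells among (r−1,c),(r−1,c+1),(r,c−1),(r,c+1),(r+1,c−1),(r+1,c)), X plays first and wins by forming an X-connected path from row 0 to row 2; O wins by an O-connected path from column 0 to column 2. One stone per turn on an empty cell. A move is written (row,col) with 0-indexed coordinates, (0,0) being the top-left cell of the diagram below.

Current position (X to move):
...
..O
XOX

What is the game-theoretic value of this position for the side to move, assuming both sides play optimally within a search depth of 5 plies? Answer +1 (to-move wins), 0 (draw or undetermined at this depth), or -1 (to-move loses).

value(.../..O/XOX, X) = +1

p1 X@[.../..O/XOX]: (0,0)[X../..O/XOX]+1* (0,1)[.X./..O/XOX]+1 (0,2)[..X/..O/XOX]+1 (1,0)[.../X.O/XOX]+1 (1,1)[.../.XO/XOX]+1
p2 O@[X../..O/XOX]: (0,1)[XO./..O/XOX]-1* (0,2)[X.O/..O/XOX]-1 (1,0)[X../O.O/XOX]-1 (1,1)[X../.OO/XOX]-1
p3 X@[XO./..O/XOX]: (0,2)[XOX/..O/XOX]+1* (1,0)[XO./X.O/XOX]+1 (1,1)[XO./.XO/XOX]+1
p4 O@[XOX/..O/XOX]: (1,0)[XOX/O.O/XOX]-1* (1,1)[XOX/.OO/XOX]-1
p5 X@[XOX/O.O/XOX]: (1,1)[XOX/OXO/XOX]+1*
p6 O@[XOX/OXO/XOX] terminal -1; root [.../..O/XOX] d5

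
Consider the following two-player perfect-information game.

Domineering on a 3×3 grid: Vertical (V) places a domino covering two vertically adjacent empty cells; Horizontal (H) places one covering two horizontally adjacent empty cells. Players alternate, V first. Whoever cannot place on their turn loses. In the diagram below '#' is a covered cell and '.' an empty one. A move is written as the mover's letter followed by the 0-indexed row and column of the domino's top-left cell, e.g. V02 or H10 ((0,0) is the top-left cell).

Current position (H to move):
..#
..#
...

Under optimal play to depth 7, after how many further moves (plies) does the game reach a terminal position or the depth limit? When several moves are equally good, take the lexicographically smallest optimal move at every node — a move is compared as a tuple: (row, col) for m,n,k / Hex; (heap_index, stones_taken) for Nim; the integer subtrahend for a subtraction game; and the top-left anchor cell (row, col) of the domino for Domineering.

p1 H@[..#/..#/...]: H00[###/..#/...]-1 H10[..#/###/...]+1* H20[..#/..#/##.]-1 H21[..#/..#/.##]-1
p2 V@[..#/###/...] terminal -1; root [..#/..#/...] d7

PV length from [..#/..#/...]: 1 ply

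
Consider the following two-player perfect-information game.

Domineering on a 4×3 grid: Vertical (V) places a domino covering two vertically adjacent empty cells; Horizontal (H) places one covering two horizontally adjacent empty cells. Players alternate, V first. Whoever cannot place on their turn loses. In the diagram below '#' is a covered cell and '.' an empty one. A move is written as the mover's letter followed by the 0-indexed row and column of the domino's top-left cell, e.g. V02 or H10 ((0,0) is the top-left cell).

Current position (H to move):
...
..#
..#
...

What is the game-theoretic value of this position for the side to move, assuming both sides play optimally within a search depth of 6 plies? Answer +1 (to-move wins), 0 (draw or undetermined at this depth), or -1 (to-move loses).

p1 H@[.../..#/..#/...]: H00[##./..#/..#/...]-1* H01[.##/..#/..#/...]-1 H10[.../###/..#/...]-1 H20[.../..#/###/...]-1 H30[.../..#/..#/##.]-1 H31[.../..#/..#/.##]-1
p2 V@[##./..#/..#/...]: V10[##./#.#/#.#/...]+1* V11[##./.##/.##/...]+1 V20[##./..#/#.#/#..]+1 V21[##./..#/.##/.#.]+1
p3 H@[##./#.#/#.#/...]: H30[##./#.#/#.#/##.]-1* H31[##./#.#/#.#/.##]-1
p4 V@[##./#.#/#.#/##.]: V11[##./###/###/##.]+1*
p5 H@[##./###/###/##.] terminal -1; root [.../..#/..#/...] d6

value(.../..#/..#/..., H) = -1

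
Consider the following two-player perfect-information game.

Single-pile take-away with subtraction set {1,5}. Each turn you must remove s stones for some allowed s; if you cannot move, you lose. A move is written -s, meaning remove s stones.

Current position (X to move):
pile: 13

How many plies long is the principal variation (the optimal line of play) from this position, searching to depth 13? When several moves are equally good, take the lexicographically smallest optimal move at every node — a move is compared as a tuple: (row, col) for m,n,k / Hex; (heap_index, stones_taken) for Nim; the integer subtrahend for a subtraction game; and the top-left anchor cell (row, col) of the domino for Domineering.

PV length from [13]: 13 plies

[13] X move#1: -1:+1/12*, -5:+1/8
[12] O move#2: -1:-1/11*, -5:-1/7
[11] X move#3: -1:+1/10*, -5:+1/6
[10] O move#4: -1:-1/9*, -5:-1/5
[9] X move#5: -1:+1/8*, -5:+1/4
[8] O move#6: -1:-1/7*, -5:-1/3
[7] X move#7: -1:+1/6*, -5:+1/2
[6] O move#8: -1:-1/5*, -5:-1/1
[5] X move#9: -1:+1/4*, -5:+1/0
[4] O move#10: -1:-1/3*
[3] X move#11: -1:+1/2*
[2] O move#12: -1:-1/1*
[1] X move#13: -1:+1/0*
[0] end (terminal -1, O#14); searched 13 to 13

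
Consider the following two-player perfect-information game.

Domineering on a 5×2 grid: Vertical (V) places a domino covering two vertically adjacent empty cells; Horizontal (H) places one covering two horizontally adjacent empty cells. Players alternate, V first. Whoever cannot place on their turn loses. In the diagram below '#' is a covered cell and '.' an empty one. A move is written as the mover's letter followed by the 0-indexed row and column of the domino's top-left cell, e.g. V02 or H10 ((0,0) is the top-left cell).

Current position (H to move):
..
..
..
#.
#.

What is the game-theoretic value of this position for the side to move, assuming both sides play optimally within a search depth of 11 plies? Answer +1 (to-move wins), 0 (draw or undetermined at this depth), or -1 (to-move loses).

value(../../../#./#., H) = +1

ply 1, H at ../../../#./#. | H00=-1→##/../../#./#.; H10=+1→../##/../#./#.*; H20=-1→../../##/#./#.
ply 2, V at ../##/../#./#. | V21=-1→../##/.#/##/#.*; V31=-1→../##/../##/##
ply 3, H at ../##/.#/##/#. | H00=+1→##/##/.#/##/#.*
ply 4: ##/##/.#/##/#. is terminal -1 (V); from ../../../#./#. depth 11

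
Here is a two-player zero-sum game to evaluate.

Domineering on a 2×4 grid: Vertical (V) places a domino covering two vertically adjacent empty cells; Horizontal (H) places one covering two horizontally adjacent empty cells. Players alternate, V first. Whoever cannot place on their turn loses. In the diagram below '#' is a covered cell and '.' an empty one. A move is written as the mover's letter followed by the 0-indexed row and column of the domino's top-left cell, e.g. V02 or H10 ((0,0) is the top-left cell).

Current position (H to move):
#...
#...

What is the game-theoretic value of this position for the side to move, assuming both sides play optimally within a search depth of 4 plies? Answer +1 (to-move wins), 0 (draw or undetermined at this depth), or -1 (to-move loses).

value(#.../#..., H) = +1

p1 H@[#.../#...]: H01[###./#...]+1* H02[#.##/#...]+1 H11[#.../###.]+1 H12[#.../#.##]+1
p2 V@[###./#...]: V03[####/#..#]-1*
p3 H@[####/#..#]: H11[####/####]+1*
p4 V@[####/####] terminal -1; root [#.../#...] d4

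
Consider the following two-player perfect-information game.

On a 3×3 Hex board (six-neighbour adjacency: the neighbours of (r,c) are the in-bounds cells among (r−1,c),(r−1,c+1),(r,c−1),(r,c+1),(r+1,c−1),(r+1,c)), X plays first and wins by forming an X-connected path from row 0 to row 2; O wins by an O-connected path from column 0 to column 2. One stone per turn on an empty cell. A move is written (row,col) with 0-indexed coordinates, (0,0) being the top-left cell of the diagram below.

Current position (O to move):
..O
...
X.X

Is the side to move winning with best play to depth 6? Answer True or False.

O winning at [..O/.../X.X]: True

ply 1, O at ..O/.../X.X | (0,0)=-1→O.O/.../X.X; (0,1)=+1→.OO/.../X.X*; (1,0)=+1→..O/O../X.X; (1,1)=-1→..O/.O./X.X; (1,2)=-1→..O/..O/X.X; (2,1)=-1→..O/.../XOX
ply 2, X at .OO/.../X.X | (0,0)=-1→XOO/.../X.X*; (1,0)=-1→.OO/X../X.X; (1,1)=-1→.OO/.X./X.X; (1,2)=-1→.OO/..X/X.X; (2,1)=-1→.OO/.../XXX
ply 3, O at XOO/.../X.X | (1,0)=+1→XOO/O../X.X*; (1,1)=-1→XOO/.O./X.X; (1,2)=-1→XOO/..O/X.X; (2,1)=-1→XOO/.../XOX
ply 4: XOO/O../X.X is terminal -1 (X); from ..O/.../X.X depth 6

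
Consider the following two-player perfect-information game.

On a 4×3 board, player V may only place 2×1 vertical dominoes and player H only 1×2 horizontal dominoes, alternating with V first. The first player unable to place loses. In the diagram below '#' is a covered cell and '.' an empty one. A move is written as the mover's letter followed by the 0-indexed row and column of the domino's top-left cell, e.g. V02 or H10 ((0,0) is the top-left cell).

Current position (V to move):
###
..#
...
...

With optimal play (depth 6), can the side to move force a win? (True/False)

V winning at [###/..#/.../...]: True

[###/..#/.../...] V move#1: V10:-1/###/#.#/#../..., V11:+1/###/.##/.#./...*, V20:-1/###/..#/#../#.., V21:+1/###/..#/.#./.#., V22:-1/###/..#/..#/..#
[###/.##/.#./...] H move#2: H30:-1/###/.##/.#./##.*, H31:-1/###/.##/.#./.##
[###/.##/.#./##.] V move#3: V10:+1/###/###/##./##.*, V22:+1/###/.##/.##/###
[###/###/##./##.] end (terminal -1, H#4); searched ###/..#/.../... to 6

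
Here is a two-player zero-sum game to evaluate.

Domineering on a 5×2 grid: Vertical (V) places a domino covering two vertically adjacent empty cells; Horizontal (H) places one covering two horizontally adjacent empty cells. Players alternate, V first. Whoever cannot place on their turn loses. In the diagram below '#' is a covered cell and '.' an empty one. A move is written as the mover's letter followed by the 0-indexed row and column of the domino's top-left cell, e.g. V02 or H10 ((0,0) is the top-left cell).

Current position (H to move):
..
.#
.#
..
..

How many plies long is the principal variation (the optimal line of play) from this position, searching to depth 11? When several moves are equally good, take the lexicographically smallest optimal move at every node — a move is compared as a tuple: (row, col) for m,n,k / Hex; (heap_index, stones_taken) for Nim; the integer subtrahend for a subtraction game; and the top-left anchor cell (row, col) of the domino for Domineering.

p1 H@[../.#/.#/../..]: H00[##/.#/.#/../..]-1 H30[../.#/.#/##/..]+1* H40[../.#/.#/../##]+1
p2 V@[../.#/.#/##/..]: V00[#./##/.#/##/..]-1* V10[../##/##/##/..]-1
p3 H@[#./##/.#/##/..]: H40[#./##/.#/##/##]+1*
p4 V@[#./##/.#/##/##] terminal -1; root [../.#/.#/../..] d11

PV length from [../.#/.#/../..]: 3 plies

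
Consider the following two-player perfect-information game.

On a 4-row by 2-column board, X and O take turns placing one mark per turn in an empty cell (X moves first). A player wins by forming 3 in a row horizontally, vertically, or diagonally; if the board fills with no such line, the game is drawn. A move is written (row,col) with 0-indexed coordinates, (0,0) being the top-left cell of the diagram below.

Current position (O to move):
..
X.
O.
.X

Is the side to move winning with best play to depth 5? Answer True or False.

O winning at [../X./O./.X]: False

ply 1, O at ../X./O./.X | (0,0)=+0→O./X./O./.X*; (0,1)=+0→.O/X./O./.X; (1,1)=+0→../XO/O./.X; (2,1)=+0→../X./OO/.X; (3,0)=+0→../X./O./OX
ply 2, X at O./X./O./.X | (0,1)=+0→OX/X./O./.X*; (1,1)=+0→O./XX/O./.X; (2,1)=+0→O./X./OX/.X; (3,0)=+0→O./X./O./XX
ply 3, O at OX/X./O./.X | (1,1)=+0→OX/XO/O./.X*; (2,1)=+0→OX/X./OO/.X; (3,0)=+0→OX/X./O./OX
ply 4, X at OX/XO/O./.X | (2,1)=+0→OX/XO/OX/.X*; (3,0)=+0→OX/XO/O./XX
ply 5, O at OX/XO/OX/.X | (3,0)=+0→OX/XO/OX/OX*
ply 6: OX/XO/OX/OX is terminal +0 (X); from ../X./O./.X depth 5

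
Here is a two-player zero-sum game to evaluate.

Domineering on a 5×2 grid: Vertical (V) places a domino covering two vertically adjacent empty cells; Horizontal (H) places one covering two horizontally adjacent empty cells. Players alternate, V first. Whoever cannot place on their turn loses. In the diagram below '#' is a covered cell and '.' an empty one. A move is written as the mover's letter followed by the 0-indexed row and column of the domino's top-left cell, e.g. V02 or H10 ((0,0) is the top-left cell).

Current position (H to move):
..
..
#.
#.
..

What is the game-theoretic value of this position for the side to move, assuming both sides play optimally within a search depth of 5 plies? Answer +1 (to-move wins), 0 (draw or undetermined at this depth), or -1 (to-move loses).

p1 H@[../../#./#./..]: H00[##/../#./#./..]+1* H10[../##/#./#./..]+1 H40[../../#./#./##]-1
p2 V@[##/../#./#./..]: V11[##/.#/##/#./..]-1* V21[##/../##/##/..]-1 V31[##/../#./##/.#]-1
p3 H@[##/.#/##/#./..]: H40[##/.#/##/#./##]+1*
p4 V@[##/.#/##/#./##] terminal -1; root [../../#./#./..] d5

value(../../#./#./.., H) = +1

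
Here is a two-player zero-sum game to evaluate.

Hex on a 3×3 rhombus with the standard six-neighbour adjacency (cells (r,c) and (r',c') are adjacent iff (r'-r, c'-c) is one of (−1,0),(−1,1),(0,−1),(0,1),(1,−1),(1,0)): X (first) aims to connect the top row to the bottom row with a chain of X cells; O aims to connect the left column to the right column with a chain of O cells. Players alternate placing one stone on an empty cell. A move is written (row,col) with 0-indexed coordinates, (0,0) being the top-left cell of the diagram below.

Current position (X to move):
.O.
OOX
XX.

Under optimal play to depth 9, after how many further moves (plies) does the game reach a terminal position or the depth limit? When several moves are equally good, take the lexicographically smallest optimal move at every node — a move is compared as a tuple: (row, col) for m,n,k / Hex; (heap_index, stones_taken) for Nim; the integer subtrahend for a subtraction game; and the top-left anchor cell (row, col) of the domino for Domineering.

PV length from [.O./OOX/XX.]: 1 ply

[.O./OOX/XX.] X move#1: (0,0):-1/XO./OOX/XX., (0,2):+1/.OX/OOX/XX.*, (2,2):-1/.O./OOX/XXX
[.OX/OOX/XX.] end (terminal -1, O#2); searched .O./OOX/XX. to 9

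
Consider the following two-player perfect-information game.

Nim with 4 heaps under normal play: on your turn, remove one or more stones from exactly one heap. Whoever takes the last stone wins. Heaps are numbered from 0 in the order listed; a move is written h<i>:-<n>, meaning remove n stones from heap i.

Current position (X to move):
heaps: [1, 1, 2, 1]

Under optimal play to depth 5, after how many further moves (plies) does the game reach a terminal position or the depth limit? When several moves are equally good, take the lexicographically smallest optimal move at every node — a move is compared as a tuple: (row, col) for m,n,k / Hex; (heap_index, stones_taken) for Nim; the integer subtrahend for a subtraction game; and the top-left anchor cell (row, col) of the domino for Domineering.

PV length from [(1,1,2,1)]: 5 plies

[(1,1,2,1)] X move#1: h0:-1:-1/(0,1,2,1), h1:-1:-1/(1,0,2,1), h2:-1:+1/(1,1,1,1)*, h2:-2:-1/(1,1,0,1), h3:-1:-1/(1,1,2,0)
[(1,1,1,1)] O move#2: h0:-1:-1/(0,1,1,1)*, h1:-1:-1/(1,0,1,1), h2:-1:-1/(1,1,0,1), h3:-1:-1/(1,1,1,0)
[(0,1,1,1)] X move#3: h1:-1:+1/(0,0,1,1)*, h2:-1:+1/(0,1,0,1), h3:-1:+1/(0,1,1,0)
[(0,0,1,1)] O move#4: h2:-1:-1/(0,0,0,1)*, h3:-1:-1/(0,0,1,0)
[(0,0,0,1)] X move#5: h3:-1:+1/(0,0,0,0)*
[(0,0,0,0)] end (terminal -1, O#6); searched (1,1,2,1) to 5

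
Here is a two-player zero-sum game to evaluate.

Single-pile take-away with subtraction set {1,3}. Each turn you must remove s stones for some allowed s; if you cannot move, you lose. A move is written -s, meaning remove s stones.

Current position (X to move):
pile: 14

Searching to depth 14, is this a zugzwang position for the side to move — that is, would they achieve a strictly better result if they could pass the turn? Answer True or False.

ply 1, X at 14 | -1=-1→13*; -3=-1→11
ply 2, O at 13 | -1=+1→12*; -3=+1→10
ply 3, X at 12 | -1=-1→11*; -3=-1→9
ply 4, O at 11 | -1=+1→10*; -3=+1→8
ply 5, X at 10 | -1=-1→9*; -3=-1→7
ply 6, O at 9 | -1=+1→8*; -3=+1→6
ply 7, X at 8 | -1=-1→7*; -3=-1→5
ply 8, O at 7 | -1=+1→6*; -3=+1→4
ply 9, X at 6 | -1=-1→5*; -3=-1→3
ply 10, O at 5 | -1=+1→4*; -3=+1→2
ply 11, X at 4 | -1=-1→3*; -3=-1→1
ply 12, O at 3 | -1=+1→2*; -3=+1→0
ply 13, X at 2 | -1=-1→1*
ply 14, O at 1 | -1=+1→0*
ply 15: 0 is terminal -1 (X); from 14 depth 14
suppose X passes — search the same position with O to move:
pass> ply 1, O at 14 | -1=-1→13*; -3=-1→11
pass> ply 2, X at 13 | -1=+1→12*; -3=+1→10
pass> ply 3, O at 12 | -1=-1→11*; -3=-1→9
pass> ply 4, X at 11 | -1=+1→10*; -3=+1→8
pass> ply 5, O at 10 | -1=-1→9*; -3=-1→7
pass> ply 6, X at 9 | -1=+1→8*; -3=+1→6
pass> ply 7, O at 8 | -1=-1→7*; -3=-1→5
pass> ply 8, X at 7 | -1=+1→6*; -3=+1→4
pass> ply 9, O at 6 | -1=-1→5*; -3=-1→3
pass> ply 10, X at 5 | -1=+1→4*; -3=+1→2
pass> ply 11, O at 4 | -1=-1→3*; -3=-1→1
pass> ply 12, X at 3 | -1=+1→2*; -3=+1→0
pass> ply 13, O at 2 | -1=-1→1*
pass> ply 14, X at 1 | -1=+1→0*
pass> ply 15: 0 is terminal -1 (O); from 14 depth 14
for X: play -1, pass +1

zugzwang(14, X) = True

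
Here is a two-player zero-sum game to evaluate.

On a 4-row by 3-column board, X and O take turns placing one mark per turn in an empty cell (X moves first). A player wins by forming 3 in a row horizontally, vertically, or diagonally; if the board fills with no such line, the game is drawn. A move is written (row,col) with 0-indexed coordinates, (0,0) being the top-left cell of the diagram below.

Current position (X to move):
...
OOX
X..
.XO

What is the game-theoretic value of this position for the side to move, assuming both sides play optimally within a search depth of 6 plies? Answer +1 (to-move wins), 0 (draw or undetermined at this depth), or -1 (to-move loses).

[.../OOX/X../.XO] X move#1: (0,0):-1/X../OOX/X../.XO, (0,1):-1/.X./OOX/X../.XO, (0,2):-1/..X/OOX/X../.XO, (2,1):+1/.../OOX/XX./.XO*, (2,2):-1/.../OOX/X.X/.XO, (3,0):-1/.../OOX/X../XXO
[.../OOX/XX./.XO] O move#2: (0,0):-1/O../OOX/XX./.XO*, (0,1):-1/.O./OOX/XX./.XO, (0,2):-1/..O/OOX/XX./.XO, (2,2):-1/.../OOX/XXO/.XO, (3,0):-1/.../OOX/XX./OXO
[O../OOX/XX./.XO] X move#3: (0,1):-1/OX./OOX/XX./.XO, (0,2):-1/O.X/OOX/XX./.XO, (2,2):+1/O../OOX/XXX/.XO*, (3,0):+1/O../OOX/XX./XXO
[O../OOX/XXX/.XO] end (terminal -1, O#4); searched .../OOX/X../.XO to 6

value(.../OOX/X../.XO, X) = +1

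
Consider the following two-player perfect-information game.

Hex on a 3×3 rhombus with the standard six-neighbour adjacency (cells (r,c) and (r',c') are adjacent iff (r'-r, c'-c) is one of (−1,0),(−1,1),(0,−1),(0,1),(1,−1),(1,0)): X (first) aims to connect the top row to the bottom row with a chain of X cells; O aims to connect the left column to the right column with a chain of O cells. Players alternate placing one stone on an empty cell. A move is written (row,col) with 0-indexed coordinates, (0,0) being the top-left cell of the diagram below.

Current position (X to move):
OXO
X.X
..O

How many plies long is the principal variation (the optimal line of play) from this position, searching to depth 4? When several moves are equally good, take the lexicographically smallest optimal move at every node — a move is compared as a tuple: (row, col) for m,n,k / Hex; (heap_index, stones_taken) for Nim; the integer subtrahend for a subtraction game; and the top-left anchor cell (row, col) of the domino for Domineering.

PV length from [OXO/X.X/..O]: 3 plies

p1 X@[OXO/X.X/..O]: (1,1)[OXO/XXX/..O]+1* (2,0)[OXO/X.X/X.O]+1 (2,1)[OXO/X.X/.XO]+1
p2 O@[OXO/XXX/..O]: (2,0)[OXO/XXX/O.O]-1* (2,1)[OXO/XXX/.OO]-1
p3 X@[OXO/XXX/O.O]: (2,1)[OXO/XXX/OXO]+1*
p4 O@[OXO/XXX/OXO] terminal -1; root [OXO/X.X/..O] d4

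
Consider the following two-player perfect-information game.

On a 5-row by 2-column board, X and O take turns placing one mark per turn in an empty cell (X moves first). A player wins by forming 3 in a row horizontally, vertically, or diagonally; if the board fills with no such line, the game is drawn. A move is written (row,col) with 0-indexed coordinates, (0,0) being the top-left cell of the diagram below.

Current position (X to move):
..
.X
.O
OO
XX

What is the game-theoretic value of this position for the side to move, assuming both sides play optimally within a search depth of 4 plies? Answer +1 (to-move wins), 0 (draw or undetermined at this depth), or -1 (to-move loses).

[../.X/.O/OO/XX] X move#1: (0,0):+0/X./.X/.O/OO/XX*, (0,1):+0/.X/.X/.O/OO/XX, (1,0):+0/../XX/.O/OO/XX, (2,0):+0/../.X/XO/OO/XX
[X./.X/.O/OO/XX] O move#2: (0,1):+0/XO/.X/.O/OO/XX*, (1,0):+0/X./OX/.O/OO/XX, (2,0):+0/X./.X/OO/OO/XX
[XO/.X/.O/OO/XX] X move#3: (1,0):+0/XO/XX/.O/OO/XX*, (2,0):+0/XO/.X/XO/OO/XX
[XO/XX/.O/OO/XX] O move#4: (2,0):+0/XO/XX/OO/OO/XX*
[XO/XX/OO/OO/XX] end (terminal +0, X#5); searched ../.X/.O/OO/XX to 4

value(../.X/.O/OO/XX, X) = 0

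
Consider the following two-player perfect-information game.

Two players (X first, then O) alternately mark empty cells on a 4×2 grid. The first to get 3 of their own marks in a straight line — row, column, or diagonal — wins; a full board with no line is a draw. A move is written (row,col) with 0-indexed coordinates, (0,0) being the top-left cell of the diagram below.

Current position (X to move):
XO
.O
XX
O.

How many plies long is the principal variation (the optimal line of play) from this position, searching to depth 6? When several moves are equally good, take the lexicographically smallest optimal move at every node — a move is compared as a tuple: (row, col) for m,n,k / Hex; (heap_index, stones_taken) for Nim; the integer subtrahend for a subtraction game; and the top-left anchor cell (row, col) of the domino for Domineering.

PV length from [XO/.O/XX/O.]: 1 ply

ply 1, X at XO/.O/XX/O. | (1,0)=+1→XO/XO/XX/O.*; (3,1)=+0→XO/.O/XX/OX
ply 2: XO/XO/XX/O. is terminal -1 (O); from XO/.O/XX/O. depth 6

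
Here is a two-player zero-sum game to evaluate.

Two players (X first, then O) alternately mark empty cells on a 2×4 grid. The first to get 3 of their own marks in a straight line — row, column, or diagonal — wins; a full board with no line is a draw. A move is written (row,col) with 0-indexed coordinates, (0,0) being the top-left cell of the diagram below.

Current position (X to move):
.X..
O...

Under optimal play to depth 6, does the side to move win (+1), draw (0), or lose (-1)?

ply 1, X at .X../O... | (0,0)=+0→XX../O...; (0,2)=+1→.XX./O...*; (0,3)=+0→.X.X/O...; (1,1)=+0→.X../OX..; (1,2)=+0→.X../O.X.; (1,3)=+0→.X../O..X
ply 2, O at .XX./O... | (0,0)=-1→OXX./O...*; (0,3)=-1→.XXO/O...; (1,1)=-1→.XX./OO..; (1,2)=-1→.XX./O.O.; (1,3)=-1→.XX./O..O
ply 3, X at OXX./O... | (0,3)=+1→OXXX/O...*; (1,1)=+0→OXX./OX..; (1,2)=+0→OXX./O.X.; (1,3)=+0→OXX./O..X
ply 4: OXXX/O... is terminal -1 (O); from .X../O... depth 6

value(.X../O..., X) = +1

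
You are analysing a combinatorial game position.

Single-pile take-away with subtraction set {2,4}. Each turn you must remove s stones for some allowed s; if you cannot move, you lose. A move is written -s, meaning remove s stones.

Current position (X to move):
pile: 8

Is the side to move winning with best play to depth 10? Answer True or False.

ply 1, X at 8 | -2=+1→6*; -4=-1→4
ply 2, O at 6 | -2=-1→4*; -4=-1→2
ply 3, X at 4 | -2=-1→2; -4=+1→0*
ply 4: 0 is terminal -1 (O); from 8 depth 10

X winning at [8]: True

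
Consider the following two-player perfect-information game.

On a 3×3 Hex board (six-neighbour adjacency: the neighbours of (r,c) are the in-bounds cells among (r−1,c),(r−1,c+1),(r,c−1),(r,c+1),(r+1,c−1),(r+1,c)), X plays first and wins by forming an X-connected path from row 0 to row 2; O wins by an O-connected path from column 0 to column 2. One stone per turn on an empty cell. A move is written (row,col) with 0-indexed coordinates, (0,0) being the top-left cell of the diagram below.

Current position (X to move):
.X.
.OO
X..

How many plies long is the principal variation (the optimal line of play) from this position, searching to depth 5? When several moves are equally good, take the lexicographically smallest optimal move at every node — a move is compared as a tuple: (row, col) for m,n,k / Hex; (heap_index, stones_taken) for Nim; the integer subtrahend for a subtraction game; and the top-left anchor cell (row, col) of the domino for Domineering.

PV length from [.X./.OO/X..]: 1 ply

p1 X@[.X./.OO/X..]: (0,0)[XX./.OO/X..]-1 (0,2)[.XX/.OO/X..]-1 (1,0)[.X./XOO/X..]+1* (2,1)[.X./.OO/XX.]-1 (2,2)[.X./.OO/X.X]-1
p2 O@[.X./XOO/X..] terminal -1; root [.X./.OO/X..] d5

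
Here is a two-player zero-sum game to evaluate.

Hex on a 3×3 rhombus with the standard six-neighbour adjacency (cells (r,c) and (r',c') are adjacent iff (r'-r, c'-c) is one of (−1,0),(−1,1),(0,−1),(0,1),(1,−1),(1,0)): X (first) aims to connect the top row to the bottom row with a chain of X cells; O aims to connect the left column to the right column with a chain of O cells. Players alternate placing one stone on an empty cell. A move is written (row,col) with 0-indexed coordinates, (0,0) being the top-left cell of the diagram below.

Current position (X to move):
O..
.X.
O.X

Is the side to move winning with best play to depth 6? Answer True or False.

X winning at [O../.X./O.X]: True

p1 X@[O../.X./O.X]: (0,1)[OX./.X./O.X]+1* (0,2)[O.X/.X./O.X]+1 (1,0)[O../XX./O.X]+1 (1,2)[O../.XX/O.X]+1 (2,1)[O../.X./OXX]+1
p2 O@[OX./.X./O.X]: (0,2)[OXO/.X./O.X]-1* (1,0)[OX./OX./O.X]-1 (1,2)[OX./.XO/O.X]-1 (2,1)[OX./.X./OOX]-1
p3 X@[OXO/.X./O.X]: (1,0)[OXO/XX./O.X]+1* (1,2)[OXO/.XX/O.X]+1 (2,1)[OXO/.X./OXX]+1
p4 O@[OXO/XX./O.X]: (1,2)[OXO/XXO/O.X]-1* (2,1)[OXO/XX./OOX]-1
p5 X@[OXO/XXO/O.X]: (2,1)[OXO/XXO/OXX]+1*
p6 O@[OXO/XXO/OXX] terminal -1; root [O../.X./O.X] d6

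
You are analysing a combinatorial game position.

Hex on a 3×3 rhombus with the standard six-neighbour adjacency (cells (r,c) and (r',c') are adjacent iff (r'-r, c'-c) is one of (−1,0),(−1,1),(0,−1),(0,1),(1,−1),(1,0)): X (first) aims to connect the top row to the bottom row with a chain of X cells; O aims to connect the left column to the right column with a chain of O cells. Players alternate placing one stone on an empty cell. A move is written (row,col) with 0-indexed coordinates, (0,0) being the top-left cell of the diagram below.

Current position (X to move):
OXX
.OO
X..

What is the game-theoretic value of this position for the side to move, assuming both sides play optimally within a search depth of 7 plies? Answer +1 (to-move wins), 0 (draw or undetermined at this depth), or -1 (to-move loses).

ply 1, X at OXX/.OO/X.. | (1,0)=+1→OXX/XOO/X..*; (2,1)=-1→OXX/.OO/XX.; (2,2)=-1→OXX/.OO/X.X
ply 2: OXX/XOO/X.. is terminal -1 (O); from OXX/.OO/X.. depth 7

value(OXX/.OO/X.., X) = +1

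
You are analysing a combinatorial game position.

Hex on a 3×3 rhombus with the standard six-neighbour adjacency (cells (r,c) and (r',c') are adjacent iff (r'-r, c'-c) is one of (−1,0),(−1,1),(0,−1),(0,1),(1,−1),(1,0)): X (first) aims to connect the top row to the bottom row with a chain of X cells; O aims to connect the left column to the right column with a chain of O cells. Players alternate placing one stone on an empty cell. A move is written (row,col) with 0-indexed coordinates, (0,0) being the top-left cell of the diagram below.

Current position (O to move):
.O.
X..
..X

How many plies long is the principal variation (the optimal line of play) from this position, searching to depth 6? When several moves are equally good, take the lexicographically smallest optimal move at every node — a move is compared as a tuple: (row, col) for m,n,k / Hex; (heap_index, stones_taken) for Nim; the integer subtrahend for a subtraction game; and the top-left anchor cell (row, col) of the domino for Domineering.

PV length from [.O./X../..X]: 5 plies

ply 1, O at .O./X../..X | (0,0)=-1→OO./X../..X; (0,2)=-1→.OO/X../..X; (1,1)=+1→.O./XO./..X*; (1,2)=-1→.O./X.O/..X; (2,0)=-1→.O./X../O.X; (2,1)=-1→.O./X../.OX
ply 2, X at .O./XO./..X | (0,0)=-1→XO./XO./..X*; (0,2)=-1→.OX/XO./..X; (1,2)=-1→.O./XOX/..X; (2,0)=-1→.O./XO./X.X; (2,1)=-1→.O./XO./.XX
ply 3, O at XO./XO./..X | (0,2)=-1→XOO/XO./..X; (1,2)=-1→XO./XOO/..X; (2,0)=+1→XO./XO./O.X*; (2,1)=-1→XO./XO./.OX
ply 4, X at XO./XO./O.X | (0,2)=-1→XOX/XO./O.X*; (1,2)=-1→XO./XOX/O.X; (2,1)=-1→XO./XO./OXX
ply 5, O at XOX/XO./O.X | (1,2)=+1→XOX/XOO/O.X*; (2,1)=-1→XOX/XO./OOX
ply 6: XOX/XOO/O.X is terminal -1 (X); from .O./X../..X depth 6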